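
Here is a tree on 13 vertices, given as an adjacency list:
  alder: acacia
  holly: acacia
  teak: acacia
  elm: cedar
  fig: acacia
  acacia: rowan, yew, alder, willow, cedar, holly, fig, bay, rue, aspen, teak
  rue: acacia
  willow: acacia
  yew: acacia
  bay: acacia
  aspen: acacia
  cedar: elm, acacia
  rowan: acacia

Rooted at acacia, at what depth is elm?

acacia–cedar–elm — 2 edges.

2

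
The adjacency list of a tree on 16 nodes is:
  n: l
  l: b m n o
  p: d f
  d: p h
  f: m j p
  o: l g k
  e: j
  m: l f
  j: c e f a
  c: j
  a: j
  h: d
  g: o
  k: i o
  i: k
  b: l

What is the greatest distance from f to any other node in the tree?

5

The node farthest from f is i, via f–m–l–o–k–i — 5 edges.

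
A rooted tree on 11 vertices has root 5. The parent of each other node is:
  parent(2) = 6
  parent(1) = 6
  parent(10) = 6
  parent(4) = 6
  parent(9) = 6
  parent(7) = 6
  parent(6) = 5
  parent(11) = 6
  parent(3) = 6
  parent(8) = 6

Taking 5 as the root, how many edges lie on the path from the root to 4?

2

5–6–4 — 2 edges.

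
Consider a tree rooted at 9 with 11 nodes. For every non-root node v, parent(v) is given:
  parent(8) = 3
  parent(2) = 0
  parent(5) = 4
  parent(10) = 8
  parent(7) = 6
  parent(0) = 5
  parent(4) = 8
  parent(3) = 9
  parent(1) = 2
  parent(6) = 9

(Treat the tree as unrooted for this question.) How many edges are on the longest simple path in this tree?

9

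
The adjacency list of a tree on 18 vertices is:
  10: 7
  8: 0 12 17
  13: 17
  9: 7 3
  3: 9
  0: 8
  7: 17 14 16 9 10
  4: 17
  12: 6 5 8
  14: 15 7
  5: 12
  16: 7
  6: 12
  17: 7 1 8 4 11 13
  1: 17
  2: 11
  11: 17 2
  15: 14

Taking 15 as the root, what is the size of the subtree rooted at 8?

5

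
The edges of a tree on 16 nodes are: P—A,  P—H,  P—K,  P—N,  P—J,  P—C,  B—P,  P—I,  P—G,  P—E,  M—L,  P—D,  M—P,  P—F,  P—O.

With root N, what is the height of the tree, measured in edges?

3

L sits deepest: N-P-M-L — 3 edges from the root.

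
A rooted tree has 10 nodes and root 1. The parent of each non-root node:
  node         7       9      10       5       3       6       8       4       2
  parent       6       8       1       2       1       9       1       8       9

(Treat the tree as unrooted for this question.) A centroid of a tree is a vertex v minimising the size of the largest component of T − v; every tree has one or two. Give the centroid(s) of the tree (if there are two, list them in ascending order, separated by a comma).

Removing 9 splits the tree into components of sizes 5, 2, 2; the largest is 5 ≤ ⌊10/2⌋ = 5.
8 is adjacent to 9 and is also a centroid (the largest component after removing it is likewise 5).

8, 9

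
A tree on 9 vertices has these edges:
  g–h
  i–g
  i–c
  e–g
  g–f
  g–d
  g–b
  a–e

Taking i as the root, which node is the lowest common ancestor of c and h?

Path c→root: c i; path h→root: h g i.
First common node: i.

i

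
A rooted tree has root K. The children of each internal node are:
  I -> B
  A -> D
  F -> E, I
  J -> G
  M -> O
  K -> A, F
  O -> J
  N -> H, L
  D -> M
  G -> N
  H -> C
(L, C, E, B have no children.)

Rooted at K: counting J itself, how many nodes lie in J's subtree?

The subtree rooted at J contains: J, G, N, H, L, C — 6 nodes.

6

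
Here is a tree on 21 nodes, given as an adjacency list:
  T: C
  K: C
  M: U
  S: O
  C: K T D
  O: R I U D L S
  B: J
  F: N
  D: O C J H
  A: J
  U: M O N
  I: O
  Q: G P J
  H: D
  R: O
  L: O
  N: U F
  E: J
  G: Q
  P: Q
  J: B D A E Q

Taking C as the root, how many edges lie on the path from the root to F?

5

Path from C to F: C → D → O → U → N → F, which has 5 edges.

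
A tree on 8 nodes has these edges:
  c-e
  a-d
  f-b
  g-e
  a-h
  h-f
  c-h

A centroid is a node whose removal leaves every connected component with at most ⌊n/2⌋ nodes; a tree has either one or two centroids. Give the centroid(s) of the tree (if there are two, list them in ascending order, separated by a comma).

Delete h: the remaining components have sizes 3, 2, 2. Max 3 ≤ 4, so h is a centroid.
Every other node leaves some component of size > 4, so the centroid is unique.

h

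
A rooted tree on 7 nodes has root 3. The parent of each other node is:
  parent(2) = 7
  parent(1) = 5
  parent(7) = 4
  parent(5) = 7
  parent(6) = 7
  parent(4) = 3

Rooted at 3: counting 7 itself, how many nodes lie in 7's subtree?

5

Descendants of 7 (including itself): 7, 5, 6, 2, 1. That's 5.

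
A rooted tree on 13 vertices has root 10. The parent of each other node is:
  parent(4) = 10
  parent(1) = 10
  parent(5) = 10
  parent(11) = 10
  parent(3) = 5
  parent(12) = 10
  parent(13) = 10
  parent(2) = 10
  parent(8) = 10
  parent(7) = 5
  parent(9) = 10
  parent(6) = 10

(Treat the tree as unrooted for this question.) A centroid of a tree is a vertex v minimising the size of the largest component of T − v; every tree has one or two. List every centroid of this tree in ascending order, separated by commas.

Delete 10: the remaining components have sizes 3, 1, 1, 1, 1, 1, 1, 1, 1, 1. Max 3 ≤ 6, so 10 is a centroid.
No neighbour of 10 does as well, so 10 is the unique centroid.

10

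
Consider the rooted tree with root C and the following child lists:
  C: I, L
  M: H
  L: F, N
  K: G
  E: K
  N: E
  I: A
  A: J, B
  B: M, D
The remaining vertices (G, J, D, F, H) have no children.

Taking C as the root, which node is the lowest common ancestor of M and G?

Ancestors of M (toward the root): M, B, A, I, C.
Ancestors of G: G, K, E, N, L, C.
The deepest node appearing in both lists is C.

C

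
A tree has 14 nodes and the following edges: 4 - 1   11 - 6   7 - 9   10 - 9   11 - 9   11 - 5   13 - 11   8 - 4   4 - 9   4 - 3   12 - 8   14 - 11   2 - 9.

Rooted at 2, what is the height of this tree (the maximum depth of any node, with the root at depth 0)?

The longest root-to-leaf path is 2–9–4–8–12 (4 edges).

4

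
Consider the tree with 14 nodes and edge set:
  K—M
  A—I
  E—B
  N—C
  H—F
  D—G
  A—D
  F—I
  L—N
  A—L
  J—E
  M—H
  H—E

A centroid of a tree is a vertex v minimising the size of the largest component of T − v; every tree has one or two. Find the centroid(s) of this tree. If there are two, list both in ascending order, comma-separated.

If F is removed the pieces have sizes 7, 6, all ≤ ⌊14/2⌋ = 7.
Its neighbour I also leaves a largest component of size 7, so both are centroids.

F, I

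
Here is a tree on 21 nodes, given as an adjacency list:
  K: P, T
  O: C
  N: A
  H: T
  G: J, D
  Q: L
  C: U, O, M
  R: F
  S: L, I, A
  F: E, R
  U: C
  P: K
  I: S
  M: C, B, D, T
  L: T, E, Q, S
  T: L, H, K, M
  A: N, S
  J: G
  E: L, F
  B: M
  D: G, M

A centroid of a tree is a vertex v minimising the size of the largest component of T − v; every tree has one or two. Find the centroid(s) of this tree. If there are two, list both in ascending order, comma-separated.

T

Delete T: the remaining components have sizes 9, 8, 2, 1. Max 9 ≤ 10, so T is a centroid.
No neighbour of T does as well, so T is the unique centroid.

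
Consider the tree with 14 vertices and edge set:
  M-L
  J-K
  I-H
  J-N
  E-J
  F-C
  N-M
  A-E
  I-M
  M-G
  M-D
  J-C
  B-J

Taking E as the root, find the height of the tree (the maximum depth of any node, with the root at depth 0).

5

The longest root-to-leaf path is E-J-N-M-I-H (5 edges).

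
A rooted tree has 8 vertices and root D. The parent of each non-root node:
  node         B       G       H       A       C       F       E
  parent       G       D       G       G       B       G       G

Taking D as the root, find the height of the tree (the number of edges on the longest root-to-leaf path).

3

The longest root-to-leaf path is D-G-B-C (3 edges).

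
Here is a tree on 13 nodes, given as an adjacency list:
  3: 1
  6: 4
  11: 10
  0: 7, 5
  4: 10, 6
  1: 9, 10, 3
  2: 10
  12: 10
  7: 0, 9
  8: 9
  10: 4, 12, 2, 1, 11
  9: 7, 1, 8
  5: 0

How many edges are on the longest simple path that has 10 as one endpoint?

5

The node farthest from 10 is 5, via 10 – 1 – 9 – 7 – 0 – 5 — 5 edges.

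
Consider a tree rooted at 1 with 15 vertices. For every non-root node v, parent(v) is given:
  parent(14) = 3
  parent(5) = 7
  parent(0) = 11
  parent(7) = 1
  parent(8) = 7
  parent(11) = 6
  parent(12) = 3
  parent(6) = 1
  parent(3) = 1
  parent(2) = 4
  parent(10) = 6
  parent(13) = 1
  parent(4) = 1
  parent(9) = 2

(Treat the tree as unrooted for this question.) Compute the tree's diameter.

BFS from 0 reaches 9 last, at distance 6; BFS from 9 confirms no node is farther.
Path: 0 – 11 – 6 – 1 – 4 – 2 – 9.

6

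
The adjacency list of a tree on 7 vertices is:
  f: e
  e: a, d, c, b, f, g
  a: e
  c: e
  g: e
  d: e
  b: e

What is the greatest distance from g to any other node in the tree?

Distances from g peak at 2, attained at a (c, f, b, d also at distance 2).
g-e-a

2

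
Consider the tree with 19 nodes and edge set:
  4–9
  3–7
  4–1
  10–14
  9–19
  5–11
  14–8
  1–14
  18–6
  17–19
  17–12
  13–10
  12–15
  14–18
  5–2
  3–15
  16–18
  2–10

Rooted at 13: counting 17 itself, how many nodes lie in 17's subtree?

5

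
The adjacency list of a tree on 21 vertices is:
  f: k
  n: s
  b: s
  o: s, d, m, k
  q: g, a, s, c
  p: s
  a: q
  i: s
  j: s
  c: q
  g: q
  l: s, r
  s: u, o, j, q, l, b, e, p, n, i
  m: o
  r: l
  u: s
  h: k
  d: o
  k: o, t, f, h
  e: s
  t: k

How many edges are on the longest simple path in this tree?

BFS from h reaches r last, at distance 5; BFS from r confirms no node is farther.
Path: h-k-o-s-l-r.

5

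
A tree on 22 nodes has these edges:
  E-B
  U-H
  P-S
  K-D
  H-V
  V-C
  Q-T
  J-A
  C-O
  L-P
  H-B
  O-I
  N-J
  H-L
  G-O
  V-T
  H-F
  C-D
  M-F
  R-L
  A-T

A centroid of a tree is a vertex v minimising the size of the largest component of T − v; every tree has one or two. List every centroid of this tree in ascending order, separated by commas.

Removing V splits the tree into components of sizes 10, 6, 5; the largest is 10 ≤ ⌊22/2⌋ = 11.
Every other node leaves some component of size > 11, so the centroid is unique.

V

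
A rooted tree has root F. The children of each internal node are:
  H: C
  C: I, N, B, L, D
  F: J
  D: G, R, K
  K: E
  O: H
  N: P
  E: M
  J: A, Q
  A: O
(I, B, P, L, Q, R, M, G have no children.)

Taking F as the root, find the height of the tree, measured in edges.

The longest root-to-leaf path is F → J → A → O → H → C → D → K → E → M (9 edges).

9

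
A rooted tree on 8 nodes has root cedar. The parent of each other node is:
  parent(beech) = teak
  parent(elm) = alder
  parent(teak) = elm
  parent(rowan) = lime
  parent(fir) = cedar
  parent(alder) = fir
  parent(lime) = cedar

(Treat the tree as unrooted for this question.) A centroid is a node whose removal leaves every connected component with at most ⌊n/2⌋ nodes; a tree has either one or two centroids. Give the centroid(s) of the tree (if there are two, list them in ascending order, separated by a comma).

alder, fir

If fir is removed the pieces have sizes 4, 3, all ≤ ⌊8/2⌋ = 4.
Its neighbour alder also leaves a largest component of size 4, so both are centroids.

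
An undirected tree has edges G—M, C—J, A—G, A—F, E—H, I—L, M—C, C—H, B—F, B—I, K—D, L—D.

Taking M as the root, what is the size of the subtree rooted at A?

7

Descendants of A (including itself): A, F, B, I, L, D, K. That's 7.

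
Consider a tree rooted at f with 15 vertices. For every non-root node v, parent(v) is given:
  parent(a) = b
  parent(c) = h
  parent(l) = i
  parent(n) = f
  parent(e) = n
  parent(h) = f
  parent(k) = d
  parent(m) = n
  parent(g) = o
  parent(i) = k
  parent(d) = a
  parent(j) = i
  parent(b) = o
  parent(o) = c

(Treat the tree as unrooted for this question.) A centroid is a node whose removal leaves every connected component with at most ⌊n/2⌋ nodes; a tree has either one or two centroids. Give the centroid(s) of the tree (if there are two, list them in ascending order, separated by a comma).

o

If o is removed the pieces have sizes 7, 6, 1, all ≤ ⌊15/2⌋ = 7.
No neighbour of o does as well, so o is the unique centroid.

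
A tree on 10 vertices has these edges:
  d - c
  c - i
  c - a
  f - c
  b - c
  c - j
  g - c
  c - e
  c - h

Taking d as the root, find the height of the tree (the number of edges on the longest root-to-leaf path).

a sits deepest: d → c → a — 2 edges from the root.

2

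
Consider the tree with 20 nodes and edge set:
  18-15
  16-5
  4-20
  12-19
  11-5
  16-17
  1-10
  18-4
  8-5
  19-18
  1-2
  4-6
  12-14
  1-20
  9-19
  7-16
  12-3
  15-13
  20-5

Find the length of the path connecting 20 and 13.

20 - 4 - 18 - 15 - 13: 4 edges.

4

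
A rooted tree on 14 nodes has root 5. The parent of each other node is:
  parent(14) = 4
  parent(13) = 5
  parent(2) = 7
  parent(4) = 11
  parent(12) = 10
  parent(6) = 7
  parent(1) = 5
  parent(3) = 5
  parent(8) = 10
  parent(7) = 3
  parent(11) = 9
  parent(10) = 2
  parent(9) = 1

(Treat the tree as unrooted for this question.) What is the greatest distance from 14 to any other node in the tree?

10

Distances from 14 peak at 10, attained at 8 (12 also at distance 10).
14–4–11–9–1–5–3–7–2–10–8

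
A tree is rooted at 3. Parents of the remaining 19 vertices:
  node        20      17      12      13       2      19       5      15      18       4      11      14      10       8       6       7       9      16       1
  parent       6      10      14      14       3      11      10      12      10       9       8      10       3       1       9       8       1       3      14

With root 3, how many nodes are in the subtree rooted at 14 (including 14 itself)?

13

Descendants of 14 (including itself): 14, 1, 12, 13, 9, 8, 15, 6, 4, 11, 7, 20, 19. That's 13.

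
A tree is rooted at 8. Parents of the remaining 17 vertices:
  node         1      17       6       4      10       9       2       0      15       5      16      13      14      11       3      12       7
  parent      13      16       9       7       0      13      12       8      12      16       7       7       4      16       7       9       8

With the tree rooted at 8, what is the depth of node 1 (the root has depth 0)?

Climbing from 1 to the root: 1–13–7–8. That's 3 steps.

3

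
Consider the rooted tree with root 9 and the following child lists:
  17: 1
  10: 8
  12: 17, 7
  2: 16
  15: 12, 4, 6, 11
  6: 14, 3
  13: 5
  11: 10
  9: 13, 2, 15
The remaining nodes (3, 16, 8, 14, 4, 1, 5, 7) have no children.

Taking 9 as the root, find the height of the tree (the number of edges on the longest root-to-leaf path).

4

The longest root-to-leaf path is 9–15–12–17–1 (4 edges).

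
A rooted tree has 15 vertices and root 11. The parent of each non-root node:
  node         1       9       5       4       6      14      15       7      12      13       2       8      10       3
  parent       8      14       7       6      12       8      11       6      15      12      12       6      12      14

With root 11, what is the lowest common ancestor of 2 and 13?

12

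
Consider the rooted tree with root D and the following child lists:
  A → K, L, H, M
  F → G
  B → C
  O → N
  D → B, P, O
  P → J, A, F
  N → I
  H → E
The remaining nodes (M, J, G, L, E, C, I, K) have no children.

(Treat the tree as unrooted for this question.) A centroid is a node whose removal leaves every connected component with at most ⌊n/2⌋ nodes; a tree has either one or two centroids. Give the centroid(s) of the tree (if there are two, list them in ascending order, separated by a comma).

Removing P splits the tree into components of sizes 6, 6, 2, 1; the largest is 6 ≤ ⌊16/2⌋ = 8.
No neighbour of P does as well, so P is the unique centroid.

P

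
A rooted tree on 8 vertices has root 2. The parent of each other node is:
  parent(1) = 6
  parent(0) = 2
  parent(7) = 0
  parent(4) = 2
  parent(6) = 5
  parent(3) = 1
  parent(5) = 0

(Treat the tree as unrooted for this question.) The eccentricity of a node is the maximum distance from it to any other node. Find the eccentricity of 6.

The node farthest from 6 is 4, via 6–5–0–2–4 — 4 edges.

4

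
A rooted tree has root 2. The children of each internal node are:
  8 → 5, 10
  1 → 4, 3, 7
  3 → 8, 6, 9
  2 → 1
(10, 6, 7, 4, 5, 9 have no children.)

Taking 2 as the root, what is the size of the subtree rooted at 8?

Descendants of 8 (including itself): 8, 10, 5. That's 3.

3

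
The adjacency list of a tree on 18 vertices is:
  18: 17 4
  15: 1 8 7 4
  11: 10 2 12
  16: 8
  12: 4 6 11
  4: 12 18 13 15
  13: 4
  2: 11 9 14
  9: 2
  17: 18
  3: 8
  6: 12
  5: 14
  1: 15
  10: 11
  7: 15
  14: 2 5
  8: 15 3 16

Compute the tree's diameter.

A longest path is 3–8–15–4–12–11–2–14–5, with 8 edges.

8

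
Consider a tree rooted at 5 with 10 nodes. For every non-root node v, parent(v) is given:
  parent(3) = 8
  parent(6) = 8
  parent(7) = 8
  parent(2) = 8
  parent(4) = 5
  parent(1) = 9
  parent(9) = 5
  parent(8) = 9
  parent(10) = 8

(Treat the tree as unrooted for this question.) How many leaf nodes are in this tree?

7

The leaves are 1, 2, 3, 4, 6, 7, 10.
That is 7 leaves.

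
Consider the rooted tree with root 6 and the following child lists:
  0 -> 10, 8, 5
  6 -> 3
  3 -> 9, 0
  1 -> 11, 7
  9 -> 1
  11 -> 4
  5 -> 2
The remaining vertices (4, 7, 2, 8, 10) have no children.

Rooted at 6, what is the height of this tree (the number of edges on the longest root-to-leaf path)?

5

4 sits deepest: 6–3–9–1–11–4 — 5 edges from the root.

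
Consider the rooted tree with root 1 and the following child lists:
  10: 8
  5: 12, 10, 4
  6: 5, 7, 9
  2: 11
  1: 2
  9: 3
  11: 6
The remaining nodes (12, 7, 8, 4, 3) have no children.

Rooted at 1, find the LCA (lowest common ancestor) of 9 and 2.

2

Path 9→root: 9 6 11 2 1; path 2→root: 2 1.
First common node: 2.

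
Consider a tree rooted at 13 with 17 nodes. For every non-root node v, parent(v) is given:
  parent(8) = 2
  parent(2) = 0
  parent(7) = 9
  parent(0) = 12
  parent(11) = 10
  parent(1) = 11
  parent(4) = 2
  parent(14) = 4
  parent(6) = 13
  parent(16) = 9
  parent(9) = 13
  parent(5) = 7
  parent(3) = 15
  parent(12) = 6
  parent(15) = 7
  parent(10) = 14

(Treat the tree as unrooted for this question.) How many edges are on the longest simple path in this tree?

BFS from 3 reaches 1 last, at distance 13; BFS from 1 confirms no node is farther.
Path: 3 – 15 – 7 – 9 – 13 – 6 – 12 – 0 – 2 – 4 – 14 – 10 – 11 – 1.

13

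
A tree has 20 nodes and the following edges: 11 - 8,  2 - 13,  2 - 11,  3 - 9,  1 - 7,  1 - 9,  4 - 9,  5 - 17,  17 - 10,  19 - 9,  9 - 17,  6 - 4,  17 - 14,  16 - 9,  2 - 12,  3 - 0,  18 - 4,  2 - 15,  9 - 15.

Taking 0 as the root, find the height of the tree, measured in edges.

6

The longest root-to-leaf path is 0 → 3 → 9 → 15 → 2 → 11 → 8 (6 edges).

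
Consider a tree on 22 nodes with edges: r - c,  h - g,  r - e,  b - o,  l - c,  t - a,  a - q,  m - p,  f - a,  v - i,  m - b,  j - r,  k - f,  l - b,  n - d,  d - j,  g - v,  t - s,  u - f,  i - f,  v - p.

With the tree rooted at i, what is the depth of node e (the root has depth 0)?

8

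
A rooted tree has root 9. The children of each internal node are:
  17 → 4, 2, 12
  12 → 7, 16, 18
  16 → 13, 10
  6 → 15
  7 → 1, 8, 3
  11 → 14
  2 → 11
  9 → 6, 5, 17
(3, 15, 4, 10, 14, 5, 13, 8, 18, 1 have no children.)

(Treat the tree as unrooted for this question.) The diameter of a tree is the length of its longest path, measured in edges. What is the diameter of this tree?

6

Starting from 13, a farthest node is 15 at distance 6.
One longest path: 13-16-12-17-9-6-15.
So the diameter is 6.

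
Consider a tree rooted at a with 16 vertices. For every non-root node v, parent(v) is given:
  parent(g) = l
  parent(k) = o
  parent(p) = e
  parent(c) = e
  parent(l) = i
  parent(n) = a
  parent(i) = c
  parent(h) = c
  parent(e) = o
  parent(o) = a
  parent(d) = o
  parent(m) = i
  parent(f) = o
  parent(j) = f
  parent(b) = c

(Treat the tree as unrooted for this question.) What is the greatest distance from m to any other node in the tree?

Distances from m peak at 6, attained at j (n also at distance 6).
m – i – c – e – o – f – j

6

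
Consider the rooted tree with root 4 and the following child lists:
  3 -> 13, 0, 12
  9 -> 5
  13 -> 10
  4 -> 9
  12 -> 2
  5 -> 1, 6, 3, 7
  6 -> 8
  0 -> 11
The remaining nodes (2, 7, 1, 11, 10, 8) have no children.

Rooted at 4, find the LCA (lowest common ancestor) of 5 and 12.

5

Path 5→root: 5 9 4; path 12→root: 12 3 5 9 4.
First common node: 5.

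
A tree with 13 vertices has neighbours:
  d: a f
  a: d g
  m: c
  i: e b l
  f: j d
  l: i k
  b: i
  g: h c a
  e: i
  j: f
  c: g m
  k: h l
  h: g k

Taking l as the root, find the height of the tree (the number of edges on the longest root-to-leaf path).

A deepest node is j, reached by l – k – h – g – a – d – f – j.
That path has 7 edges, so the height is 7.

7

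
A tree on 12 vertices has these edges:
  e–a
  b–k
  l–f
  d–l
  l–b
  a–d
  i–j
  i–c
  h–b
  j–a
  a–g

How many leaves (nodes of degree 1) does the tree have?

6

The leaves are c, e, f, g, h, k.
That is 6 leaves.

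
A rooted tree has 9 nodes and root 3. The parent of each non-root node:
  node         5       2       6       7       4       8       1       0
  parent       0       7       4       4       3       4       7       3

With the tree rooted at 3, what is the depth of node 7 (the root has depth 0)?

2

3 → 4 → 7 — 2 edges.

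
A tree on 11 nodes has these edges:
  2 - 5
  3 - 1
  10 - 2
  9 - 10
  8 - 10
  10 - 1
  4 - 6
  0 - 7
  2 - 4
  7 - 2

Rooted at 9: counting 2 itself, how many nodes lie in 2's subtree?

Descendants of 2 (including itself): 2, 7, 4, 5, 0, 6. That's 6.

6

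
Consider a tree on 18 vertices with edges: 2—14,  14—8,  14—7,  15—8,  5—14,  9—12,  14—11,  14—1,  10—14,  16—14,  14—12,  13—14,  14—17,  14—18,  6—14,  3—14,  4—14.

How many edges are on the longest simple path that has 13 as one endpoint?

The node farthest from 13 is 9 (15 also at distance 3), via 13-14-12-9 — 3 edges.

3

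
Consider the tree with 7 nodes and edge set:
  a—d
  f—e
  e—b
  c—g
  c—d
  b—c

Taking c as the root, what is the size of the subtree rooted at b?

b's subtree: {b, e, f}, size 3.

3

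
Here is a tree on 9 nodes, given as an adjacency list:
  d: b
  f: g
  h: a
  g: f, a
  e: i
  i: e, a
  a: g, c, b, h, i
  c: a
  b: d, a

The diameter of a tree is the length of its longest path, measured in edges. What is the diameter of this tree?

Starting from e, a farthest node is d at distance 4.
One longest path: e – i – a – b – d.
So the diameter is 4.

4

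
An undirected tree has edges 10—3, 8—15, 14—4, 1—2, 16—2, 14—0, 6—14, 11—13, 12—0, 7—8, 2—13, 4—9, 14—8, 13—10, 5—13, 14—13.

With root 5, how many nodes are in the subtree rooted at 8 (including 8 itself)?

3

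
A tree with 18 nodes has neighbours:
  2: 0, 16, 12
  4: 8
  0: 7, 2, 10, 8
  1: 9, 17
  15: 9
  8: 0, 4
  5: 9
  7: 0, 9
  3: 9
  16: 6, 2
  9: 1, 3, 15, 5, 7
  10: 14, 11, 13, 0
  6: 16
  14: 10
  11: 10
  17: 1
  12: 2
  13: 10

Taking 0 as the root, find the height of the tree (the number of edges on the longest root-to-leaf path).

4

The longest root-to-leaf path is 0–7–9–1–17 (4 edges).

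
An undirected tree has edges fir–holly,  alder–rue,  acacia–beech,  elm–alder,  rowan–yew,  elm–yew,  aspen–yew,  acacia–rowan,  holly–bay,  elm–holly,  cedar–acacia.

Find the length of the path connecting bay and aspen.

4

Walking from bay: bay - holly - elm - yew - aspen. Length 4.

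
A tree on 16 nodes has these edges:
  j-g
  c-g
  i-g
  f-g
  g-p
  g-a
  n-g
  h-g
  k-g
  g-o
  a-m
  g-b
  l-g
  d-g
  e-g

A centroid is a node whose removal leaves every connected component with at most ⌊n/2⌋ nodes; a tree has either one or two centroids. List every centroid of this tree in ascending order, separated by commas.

Removing g splits the tree into components of sizes 2, 1, 1, 1, 1, 1, 1, 1, 1, 1, 1, 1, 1, 1; the largest is 2 ≤ ⌊16/2⌋ = 8.
Every other node leaves some component of size > 8, so the centroid is unique.

g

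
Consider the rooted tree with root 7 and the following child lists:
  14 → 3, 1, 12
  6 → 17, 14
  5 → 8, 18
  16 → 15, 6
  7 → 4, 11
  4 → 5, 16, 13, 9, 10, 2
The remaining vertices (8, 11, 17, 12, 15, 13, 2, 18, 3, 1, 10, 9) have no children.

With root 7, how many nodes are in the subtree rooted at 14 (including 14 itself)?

4

The subtree rooted at 14 contains: 14, 1, 12, 3 — 4 nodes.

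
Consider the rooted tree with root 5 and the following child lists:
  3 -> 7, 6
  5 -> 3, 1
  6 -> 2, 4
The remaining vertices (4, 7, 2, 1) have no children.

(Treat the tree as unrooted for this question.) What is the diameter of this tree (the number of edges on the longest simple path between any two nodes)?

Starting from 1, a farthest node is 2 at distance 4.
One longest path: 1-5-3-6-2.
So the diameter is 4.

4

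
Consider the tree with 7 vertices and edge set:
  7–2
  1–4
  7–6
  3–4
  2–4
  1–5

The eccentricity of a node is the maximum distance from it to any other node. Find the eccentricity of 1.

4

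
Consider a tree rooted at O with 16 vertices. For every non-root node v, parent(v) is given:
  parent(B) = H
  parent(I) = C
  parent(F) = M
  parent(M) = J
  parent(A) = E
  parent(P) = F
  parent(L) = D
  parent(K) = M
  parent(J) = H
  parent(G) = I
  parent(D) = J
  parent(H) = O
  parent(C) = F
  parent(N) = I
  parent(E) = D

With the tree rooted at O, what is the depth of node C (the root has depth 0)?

Climbing from C to the root: C–F–M–J–H–O. That's 5 steps.

5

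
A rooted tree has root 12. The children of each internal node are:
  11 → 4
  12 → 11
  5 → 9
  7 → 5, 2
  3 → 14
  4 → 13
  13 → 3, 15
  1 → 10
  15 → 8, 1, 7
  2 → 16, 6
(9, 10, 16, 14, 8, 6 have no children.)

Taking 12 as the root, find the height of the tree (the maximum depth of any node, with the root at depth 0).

The longest root-to-leaf path is 12-11-4-13-15-7-2-16 (7 edges).

7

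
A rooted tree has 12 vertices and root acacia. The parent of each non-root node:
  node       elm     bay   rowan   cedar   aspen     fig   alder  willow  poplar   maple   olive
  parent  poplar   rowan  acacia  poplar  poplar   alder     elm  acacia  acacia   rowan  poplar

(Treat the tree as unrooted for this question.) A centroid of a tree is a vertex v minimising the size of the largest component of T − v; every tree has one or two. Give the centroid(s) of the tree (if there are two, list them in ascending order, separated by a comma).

If poplar is removed the pieces have sizes 5, 3, 1, 1, 1, all ≤ ⌊12/2⌋ = 6.
Every other node leaves some component of size > 6, so the centroid is unique.

poplar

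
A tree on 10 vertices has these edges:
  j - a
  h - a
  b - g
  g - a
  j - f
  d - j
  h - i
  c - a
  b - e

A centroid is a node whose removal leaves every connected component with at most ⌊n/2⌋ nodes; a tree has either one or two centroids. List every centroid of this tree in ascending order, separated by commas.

Removing a splits the tree into components of sizes 3, 3, 2, 1; the largest is 3 ≤ ⌊10/2⌋ = 5.
Every other node leaves some component of size > 5, so the centroid is unique.

a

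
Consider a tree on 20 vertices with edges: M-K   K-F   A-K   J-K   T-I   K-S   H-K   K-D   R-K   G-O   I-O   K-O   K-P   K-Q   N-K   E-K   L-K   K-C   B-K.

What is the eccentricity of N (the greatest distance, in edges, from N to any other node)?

Distances from N peak at 4, attained at T.
N – K – O – I – T

4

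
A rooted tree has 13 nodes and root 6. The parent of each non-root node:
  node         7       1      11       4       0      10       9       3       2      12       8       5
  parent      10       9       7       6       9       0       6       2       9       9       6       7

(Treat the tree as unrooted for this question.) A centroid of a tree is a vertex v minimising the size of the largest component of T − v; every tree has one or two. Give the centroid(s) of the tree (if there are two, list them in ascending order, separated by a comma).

9

Removing 9 splits the tree into components of sizes 5, 3, 2, 1, 1; the largest is 5 ≤ ⌊13/2⌋ = 6.
Every other node leaves some component of size > 6, so the centroid is unique.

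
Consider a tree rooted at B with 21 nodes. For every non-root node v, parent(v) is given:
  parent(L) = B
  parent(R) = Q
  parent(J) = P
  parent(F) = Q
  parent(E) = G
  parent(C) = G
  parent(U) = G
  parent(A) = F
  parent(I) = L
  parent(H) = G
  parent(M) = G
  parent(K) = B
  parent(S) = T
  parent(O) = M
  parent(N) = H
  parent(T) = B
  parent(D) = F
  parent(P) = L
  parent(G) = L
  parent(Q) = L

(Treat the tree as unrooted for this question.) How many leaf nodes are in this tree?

Exactly 12 nodes have a single neighbour: A, C, D, E, I, J, K, N, O, R, S, U.

12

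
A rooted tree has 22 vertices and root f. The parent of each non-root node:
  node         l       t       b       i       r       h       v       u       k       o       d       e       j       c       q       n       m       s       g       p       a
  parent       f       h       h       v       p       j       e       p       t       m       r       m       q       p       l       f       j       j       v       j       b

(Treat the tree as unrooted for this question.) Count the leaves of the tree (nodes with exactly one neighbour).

The leaves are a, c, d, g, i, k, n, o, s, u.
That is 10 leaves.

10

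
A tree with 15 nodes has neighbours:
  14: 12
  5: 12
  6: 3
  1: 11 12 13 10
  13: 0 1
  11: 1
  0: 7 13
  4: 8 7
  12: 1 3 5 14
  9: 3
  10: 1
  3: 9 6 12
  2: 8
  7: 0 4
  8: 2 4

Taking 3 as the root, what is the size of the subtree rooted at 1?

9

1's subtree: {1, 13, 11, 10, 0, 7, 4, 8, 2}, size 9.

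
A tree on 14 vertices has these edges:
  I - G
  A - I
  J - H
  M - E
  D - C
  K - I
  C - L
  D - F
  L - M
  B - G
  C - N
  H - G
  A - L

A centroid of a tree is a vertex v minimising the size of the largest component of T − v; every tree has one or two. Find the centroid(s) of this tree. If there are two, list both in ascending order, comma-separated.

A, L

Removing L splits the tree into components of sizes 7, 4, 2; the largest is 7 ≤ ⌊14/2⌋ = 7.
A is adjacent to L and is also a centroid (the largest component after removing it is likewise 7).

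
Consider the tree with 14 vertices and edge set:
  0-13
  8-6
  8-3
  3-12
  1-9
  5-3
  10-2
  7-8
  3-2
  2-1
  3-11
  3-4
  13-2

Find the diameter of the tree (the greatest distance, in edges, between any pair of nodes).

5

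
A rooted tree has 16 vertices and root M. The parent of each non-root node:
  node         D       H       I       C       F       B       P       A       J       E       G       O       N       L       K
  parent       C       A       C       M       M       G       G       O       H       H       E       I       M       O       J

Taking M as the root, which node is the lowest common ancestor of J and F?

J's ancestor chain is J, H, A, O, I, C, M and F's is F, M; they first meet at M.

M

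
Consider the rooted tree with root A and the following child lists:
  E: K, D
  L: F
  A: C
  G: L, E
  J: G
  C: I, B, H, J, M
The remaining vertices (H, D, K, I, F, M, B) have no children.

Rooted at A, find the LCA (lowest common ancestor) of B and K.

Path B→root: B C A; path K→root: K E G J C A.
First common node: C.

C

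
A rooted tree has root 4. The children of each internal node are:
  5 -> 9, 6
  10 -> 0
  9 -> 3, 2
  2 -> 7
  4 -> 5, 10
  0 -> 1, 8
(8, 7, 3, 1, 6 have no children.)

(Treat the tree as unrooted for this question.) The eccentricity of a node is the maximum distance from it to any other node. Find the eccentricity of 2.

6

A farthest node from 2 is 1 (8 also at distance 6).
The path 2-9-5-4-10-0-1 has 6 edges.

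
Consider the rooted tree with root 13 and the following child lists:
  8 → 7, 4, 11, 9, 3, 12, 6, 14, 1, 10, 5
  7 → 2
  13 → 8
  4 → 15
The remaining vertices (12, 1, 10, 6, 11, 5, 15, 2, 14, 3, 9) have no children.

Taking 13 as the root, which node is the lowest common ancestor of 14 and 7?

8

14's ancestor chain is 14, 8, 13 and 7's is 7, 8, 13; they first meet at 8.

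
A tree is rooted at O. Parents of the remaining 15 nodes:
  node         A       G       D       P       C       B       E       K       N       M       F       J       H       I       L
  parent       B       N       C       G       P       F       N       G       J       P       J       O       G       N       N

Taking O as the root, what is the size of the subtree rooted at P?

P's subtree: {P, M, C, D}, size 4.

4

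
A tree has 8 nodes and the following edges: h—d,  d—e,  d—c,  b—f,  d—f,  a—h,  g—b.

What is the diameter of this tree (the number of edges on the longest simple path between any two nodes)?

5

BFS from g reaches a last, at distance 5; BFS from a confirms no node is farther.
Path: g – b – f – d – h – a.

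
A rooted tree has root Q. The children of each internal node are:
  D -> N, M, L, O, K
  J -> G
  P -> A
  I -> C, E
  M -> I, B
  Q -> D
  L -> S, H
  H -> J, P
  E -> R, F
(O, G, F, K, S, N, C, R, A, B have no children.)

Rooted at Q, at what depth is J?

4

Climbing from J to the root: J → H → L → D → Q. That's 4 steps.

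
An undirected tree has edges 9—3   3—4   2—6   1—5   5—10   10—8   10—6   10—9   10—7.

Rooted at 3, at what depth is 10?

Path from 3 to 10: 3 – 9 – 10, which has 2 edges.

2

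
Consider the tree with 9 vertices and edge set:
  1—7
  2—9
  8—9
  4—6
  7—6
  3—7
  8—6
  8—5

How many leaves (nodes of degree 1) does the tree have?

Exactly 5 nodes have a single neighbour: 1, 2, 3, 4, 5.

5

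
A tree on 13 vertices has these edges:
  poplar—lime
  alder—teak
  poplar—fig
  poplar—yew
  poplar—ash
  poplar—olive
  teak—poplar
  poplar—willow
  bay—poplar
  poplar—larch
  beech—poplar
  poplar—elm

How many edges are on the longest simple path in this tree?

3

Starting from alder, a farthest node is fig at distance 3.
One longest path: alder–teak–poplar–fig.
So the diameter is 3.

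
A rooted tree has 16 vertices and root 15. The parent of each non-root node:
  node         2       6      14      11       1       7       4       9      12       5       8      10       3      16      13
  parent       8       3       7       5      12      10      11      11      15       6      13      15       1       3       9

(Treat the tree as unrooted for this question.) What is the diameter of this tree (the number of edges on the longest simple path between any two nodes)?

13

A longest path is 2 – 8 – 13 – 9 – 11 – 5 – 6 – 3 – 1 – 12 – 15 – 10 – 7 – 14, with 13 edges.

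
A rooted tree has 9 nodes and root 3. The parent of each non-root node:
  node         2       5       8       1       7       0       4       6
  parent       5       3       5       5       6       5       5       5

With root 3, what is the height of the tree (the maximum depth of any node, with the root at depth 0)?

7 sits deepest: 3-5-6-7 — 3 edges from the root.

3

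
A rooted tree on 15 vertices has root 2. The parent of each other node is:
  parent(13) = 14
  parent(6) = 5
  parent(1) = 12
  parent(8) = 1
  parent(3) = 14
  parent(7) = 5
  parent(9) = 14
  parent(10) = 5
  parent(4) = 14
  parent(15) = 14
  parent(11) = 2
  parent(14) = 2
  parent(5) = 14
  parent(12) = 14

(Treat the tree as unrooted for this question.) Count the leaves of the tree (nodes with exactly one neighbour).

10

Degree-1 nodes: 3, 4, 6, 7, 8, 9, 10, 11, 13, 15 — 10 of them.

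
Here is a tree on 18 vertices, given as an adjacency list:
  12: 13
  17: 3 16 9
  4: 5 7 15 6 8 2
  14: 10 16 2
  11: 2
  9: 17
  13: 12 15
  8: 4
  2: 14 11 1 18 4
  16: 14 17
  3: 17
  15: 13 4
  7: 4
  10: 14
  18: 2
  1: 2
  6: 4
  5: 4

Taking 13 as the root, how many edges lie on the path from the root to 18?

Path from 13 to 18: 13 – 15 – 4 – 2 – 18, which has 4 edges.

4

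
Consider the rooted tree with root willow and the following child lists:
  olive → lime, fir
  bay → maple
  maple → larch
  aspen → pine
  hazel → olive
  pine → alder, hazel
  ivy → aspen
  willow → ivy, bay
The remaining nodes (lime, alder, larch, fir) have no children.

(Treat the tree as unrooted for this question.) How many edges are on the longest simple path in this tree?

BFS from fir reaches larch last, at distance 9; BFS from larch confirms no node is farther.
Path: fir-olive-hazel-pine-aspen-ivy-willow-bay-maple-larch.

9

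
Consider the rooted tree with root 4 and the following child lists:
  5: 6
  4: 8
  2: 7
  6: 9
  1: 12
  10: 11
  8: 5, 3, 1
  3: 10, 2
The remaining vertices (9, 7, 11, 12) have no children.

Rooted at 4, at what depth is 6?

3

Climbing from 6 to the root: 6–5–8–4. That's 3 steps.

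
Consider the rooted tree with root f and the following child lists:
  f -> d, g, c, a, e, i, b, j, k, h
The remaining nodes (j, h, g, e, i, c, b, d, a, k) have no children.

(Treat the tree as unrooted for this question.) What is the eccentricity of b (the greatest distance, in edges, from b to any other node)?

2

A farthest node from b is j (d, a, i, c, g, k, h, e also at distance 2).
The path b–f–j has 2 edges.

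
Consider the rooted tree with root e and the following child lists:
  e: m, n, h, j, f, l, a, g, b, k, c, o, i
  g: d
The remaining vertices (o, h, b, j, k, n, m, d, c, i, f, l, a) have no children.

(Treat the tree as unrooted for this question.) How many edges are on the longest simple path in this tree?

3

Starting from d, a farthest node is c at distance 3.
One longest path: d – g – e – c.
So the diameter is 3.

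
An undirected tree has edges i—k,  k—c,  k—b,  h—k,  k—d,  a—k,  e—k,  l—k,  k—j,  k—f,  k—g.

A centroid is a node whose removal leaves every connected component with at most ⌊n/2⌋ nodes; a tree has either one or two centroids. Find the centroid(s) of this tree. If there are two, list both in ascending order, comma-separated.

k

Removing k splits the tree into components of sizes 1, 1, 1, 1, 1, 1, 1, 1, 1, 1, 1; the largest is 1 ≤ ⌊12/2⌋ = 6.
Every other node leaves some component of size > 6, so the centroid is unique.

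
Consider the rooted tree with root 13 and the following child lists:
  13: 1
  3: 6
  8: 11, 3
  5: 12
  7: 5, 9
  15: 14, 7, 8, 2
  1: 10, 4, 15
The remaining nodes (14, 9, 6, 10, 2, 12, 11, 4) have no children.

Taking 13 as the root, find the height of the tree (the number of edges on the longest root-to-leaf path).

5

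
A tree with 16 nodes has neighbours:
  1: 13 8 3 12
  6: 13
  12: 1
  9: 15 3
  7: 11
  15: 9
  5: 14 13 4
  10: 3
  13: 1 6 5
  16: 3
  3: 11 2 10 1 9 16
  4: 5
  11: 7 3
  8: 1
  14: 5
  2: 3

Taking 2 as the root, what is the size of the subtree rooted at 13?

5

Descendants of 13 (including itself): 13, 5, 6, 14, 4. That's 5.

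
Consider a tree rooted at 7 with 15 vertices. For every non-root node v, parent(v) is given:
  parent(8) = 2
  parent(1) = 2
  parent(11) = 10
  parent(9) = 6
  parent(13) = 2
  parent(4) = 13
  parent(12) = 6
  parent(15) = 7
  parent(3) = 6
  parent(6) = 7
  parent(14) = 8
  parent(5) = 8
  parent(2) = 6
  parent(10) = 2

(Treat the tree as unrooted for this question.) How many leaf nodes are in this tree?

The leaves are 1, 3, 4, 5, 9, 11, 12, 14, 15.
That is 9 leaves.

9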